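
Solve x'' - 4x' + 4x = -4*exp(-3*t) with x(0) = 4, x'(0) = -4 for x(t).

Characteristic equation r² - 4r + 4 = 0 has discriminant (-4)² - 4·(4) = 0, so r = 2 is a repeated root.
Hence x_h = (C1 + C2*t)*exp(2*t).
Try x_p = A*exp(-3*t). Substituting into the equation and dividing by exp(-3*t) gives A = -4/25, so x_p = -4*exp(-3*t)/25.
General solution: x = -4*exp(-3*t)/25 + C1*exp(2*t) + C2*t*exp(2*t).
Apply the initial conditions: x(0) = -4/25 + C1 = 4 and x'(0) = 12/25 + C2 + 2*C1 = -4. Solving gives C1 = 104/25, C2 = -64/5.

x = -4*exp(-3*t)/25 + 104*exp(2*t)/25 - 64*t*exp(2*t)/5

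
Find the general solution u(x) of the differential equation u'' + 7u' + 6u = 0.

u = C1*exp(-x) + C2*exp(-6*x)

Characteristic equation r² + 7r + 6 = 0 factors as (r + 1)(r + 6) = 0, so r = -1, -6.
Hence u_h = C1*exp(-x) + C2*exp(-6*x).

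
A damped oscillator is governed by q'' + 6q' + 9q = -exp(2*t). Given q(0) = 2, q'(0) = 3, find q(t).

q = -exp(2*t)/25 + 51*exp(-3*t)/25 + 46*t*exp(-3*t)/5

Characteristic equation r² + 6r + 9 = 0 has discriminant (6)² - 4·(9) = 0, so r = -3 is a repeated root.
Hence q_h = (C1 + C2*t)*exp(-3*t).
Try q_p = A*exp(2*t). Substituting into the equation and dividing by exp(2*t) gives A = -1/25, so q_p = -exp(2*t)/25.
General solution: q = -exp(2*t)/25 + C1*exp(-3*t) + C2*t*exp(-3*t).
Apply the initial conditions: q(0) = -1/25 + C1 = 2 and q'(0) = -2/25 + C2 - 3*C1 = 3. Solving gives C1 = 51/25, C2 = 46/5.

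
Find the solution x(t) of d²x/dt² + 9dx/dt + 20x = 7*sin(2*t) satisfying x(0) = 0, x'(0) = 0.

x = -63*cos(2*t)/290 - 14*exp(-5*t)/29 + 7*exp(-4*t)/10 + 28*sin(2*t)/145

Characteristic equation r² + 9r + 20 = 0 factors as (r + 5)(r + 4) = 0, so r = -5, -4.
Hence x_h = C1*exp(-5*t) + C2*exp(-4*t).
Try x_p = A*cos(2*t) + B*sin(2*t). Substituting and equating the coefficients of cos(2t) and sin(2t) gives A = -63/290, B = 28/145, so x_p = -63*cos(2*t)/290 + 28*sin(2*t)/145.
General solution: x = -63*cos(2*t)/290 + 28*sin(2*t)/145 + C1*exp(-5*t) + C2*exp(-4*t).
Apply the initial conditions: x(0) = -63/290 + C1 + C2 = 0 and x'(0) = 56/145 - 5*C1 - 4*C2 = 0. Solving gives C1 = -14/29, C2 = 7/10.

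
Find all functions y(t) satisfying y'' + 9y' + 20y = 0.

Characteristic equation r² + 9r + 20 = 0 factors as (r + 5)(r + 4) = 0, so r = -5, -4.
Hence y_h = C1*exp(-5*t) + C2*exp(-4*t).

y = C1*exp(-5*t) + C2*exp(-4*t)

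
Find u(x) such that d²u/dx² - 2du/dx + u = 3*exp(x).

u = C1*exp(x) + 3*x**2*exp(x)/2 + C2*x*exp(x)

Characteristic equation r² - 2r + 1 = 0 has discriminant (-2)² - 4·(1) = 0, so r = 1 is a repeated root.
Hence u_h = (C1 + C2*x)*exp(x).
Since exp(x) solves the homogeneous equation (r = 1 is a root of multiplicity 2), multiply the trial by x^2. Try u_p = A*x^2*exp(x). Substituting into the equation and dividing by exp(x) gives A = 3/2, so u_p = 3*x^2*exp(x)/2.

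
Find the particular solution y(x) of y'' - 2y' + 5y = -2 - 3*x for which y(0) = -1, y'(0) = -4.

Characteristic equation r² - 2r + 5 = 0 has discriminant (-2)² - 4·(5) = -16 < 0, so r = 1 ± 2i.
Hence y_h = C1*cos(2*x)*exp(x) + C2*exp(x)*sin(2*x).
For the particular solution try y_p = A0 + A1*x. Substituting and matching coefficients of each power of x gives A0 = -16/25, A1 = -3/5, so y_p = -16/25 - 3*x/5.
General solution: y = -16/25 - 3*x/5 + C1*cos(2*x)*exp(x) + C2*exp(x)*sin(2*x).
Apply the initial conditions: y(0) = -16/25 + C1 = -1 and y'(0) = -3/5 + C1 + 2*C2 = -4. Solving gives C1 = -9/25, C2 = -38/25.

y = -16/25 - 3*x/5 - 38*exp(x)*sin(2*x)/25 - 9*cos(2*x)*exp(x)/25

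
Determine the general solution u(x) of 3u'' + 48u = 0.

Divide through by 3: u'' + 16u = 0.
Characteristic equation r² + 16 = 0 has discriminant (0)² - 4·(16) = -64 < 0, so r = ± 4i.
Hence u_h = C1*cos(4*x) + C2*sin(4*x).

u = C1*cos(4*x) + C2*sin(4*x)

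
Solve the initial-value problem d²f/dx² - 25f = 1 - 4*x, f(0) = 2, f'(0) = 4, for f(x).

Characteristic equation r² - 25 = 0 factors as (r + 5)(r - 5) = 0, so r = -5, 5.
Hence f_h = C1*exp(-5*x) + C2*exp(5*x).
For the particular solution try f_p = A0 + A1*x. Substituting and matching coefficients of each power of x gives A0 = -1/25, A1 = 4/25, so f_p = -1/25 + 4*x/25.
General solution: f = -1/25 + 4*x/25 + C1*exp(-5*x) + C2*exp(5*x).
Apply the initial conditions: f(0) = -1/25 + C1 + C2 = 2 and f'(0) = 4/25 - 5*C1 + 5*C2 = 4. Solving gives C1 = 159/250, C2 = 351/250.

f = -1/25 + 4*x/25 + 159*exp(-5*x)/250 + 351*exp(5*x)/250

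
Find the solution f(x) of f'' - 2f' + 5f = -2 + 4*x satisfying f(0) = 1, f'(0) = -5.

Characteristic equation r² - 2r + 5 = 0 has discriminant (-2)² - 4·(5) = -16 < 0, so r = 1 ± 2i.
Hence f_h = C1*cos(2*x)*exp(x) + C2*exp(x)*sin(2*x).
For the particular solution try f_p = A0 + A1*x. Substituting and matching coefficients of each power of x gives A0 = -2/25, A1 = 4/5, so f_p = -2/25 + 4*x/5.
General solution: f = -2/25 + 4*x/5 + C1*cos(2*x)*exp(x) + C2*exp(x)*sin(2*x).
Apply the initial conditions: f(0) = -2/25 + C1 = 1 and f'(0) = 4/5 + C1 + 2*C2 = -5. Solving gives C1 = 27/25, C2 = -86/25.

f = -2/25 + 4*x/5 - 86*exp(x)*sin(2*x)/25 + 27*cos(2*x)*exp(x)/25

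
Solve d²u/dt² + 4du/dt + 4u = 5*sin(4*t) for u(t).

Characteristic equation r² + 4r + 4 = 0 has discriminant (4)² - 4·(4) = 0, so r = -2 is a repeated root.
Hence u_h = (C1 + C2*t)*exp(-2*t).
Try u_p = A*cos(4*t) + B*sin(4*t). Substituting and equating the coefficients of cos(4t) and sin(4t) gives A = -1/5, B = -3/20, so u_p = -3*sin(4*t)/20 - cos(4*t)/5.

u = -3*sin(4*t)/20 - cos(4*t)/5 + C1*exp(-2*t) + C2*t*exp(-2*t)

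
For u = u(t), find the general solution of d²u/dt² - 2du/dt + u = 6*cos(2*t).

u = -24*sin(2*t)/25 - 18*cos(2*t)/25 + C1*exp(t) + C2*t*exp(t)

Characteristic equation r² - 2r + 1 = 0 has discriminant (-2)² - 4·(1) = 0, so r = 1 is a repeated root.
Hence u_h = (C1 + C2*t)*exp(t).
Try u_p = A*cos(2*t) + B*sin(2*t). Substituting and equating the coefficients of cos(2t) and sin(2t) gives A = -18/25, B = -24/25, so u_p = -24*sin(2*t)/25 - 18*cos(2*t)/25.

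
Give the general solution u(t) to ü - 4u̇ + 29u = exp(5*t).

u = exp(5*t)/34 + C1*cos(5*t)*exp(2*t) + C2*exp(2*t)*sin(5*t)

Characteristic equation r² - 4r + 29 = 0 has discriminant (-4)² - 4·(29) = -100 < 0, so r = 2 ± 5i.
Hence u_h = C1*cos(5*t)*exp(2*t) + C2*exp(2*t)*sin(5*t).
Try u_p = A*exp(5*t). Substituting into the equation and dividing by exp(5*t) gives A = 1/34, so u_p = exp(5*t)/34.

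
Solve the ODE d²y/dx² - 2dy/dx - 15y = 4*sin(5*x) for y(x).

Characteristic equation r² - 2r - 15 = 0 factors as (r + 3)(r - 5) = 0, so r = -3, 5.
Hence y_h = C1*exp(-3*x) + C2*exp(5*x).
Try y_p = A*cos(5*x) + B*sin(5*x). Substituting and equating the coefficients of cos(5x) and sin(5x) gives A = 2/85, B = -8/85, so y_p = -8*sin(5*x)/85 + 2*cos(5*x)/85.

y = -8*sin(5*x)/85 + 2*cos(5*x)/85 + C1*exp(-3*x) + C2*exp(5*x)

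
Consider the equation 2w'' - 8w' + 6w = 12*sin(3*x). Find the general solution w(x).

w = -sin(3*x)/5 + 2*cos(3*x)/5 + C1*exp(3*x) + C2*exp(x)

Divide through by 2: w'' - 4w' + 3w = 6*sin(3*x).
Characteristic equation r² - 4r + 3 = 0 factors as (r - 3)(r - 1) = 0, so r = 3, 1.
Hence w_h = C1*exp(3*x) + C2*exp(x).
Try w_p = A*cos(3*x) + B*sin(3*x). Substituting and equating the coefficients of cos(3x) and sin(3x) gives A = 2/5, B = -1/5, so w_p = -sin(3*x)/5 + 2*cos(3*x)/5.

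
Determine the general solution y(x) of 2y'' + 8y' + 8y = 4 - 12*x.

Divide through by 2: y'' + 4y' + 4y = 2 - 6*x.
Characteristic equation r² + 4r + 4 = 0 has discriminant (4)² - 4·(4) = 0, so r = -2 is a repeated root.
Hence y_h = (C1 + C2*x)*exp(-2*x).
For the particular solution try y_p = A0 + A1*x. Substituting and matching coefficients of each power of x gives A0 = 2, A1 = -3/2, so y_p = 2 - 3*x/2.

y = 2 - 3*x/2 + C1*exp(-2*x) + C2*x*exp(-2*x)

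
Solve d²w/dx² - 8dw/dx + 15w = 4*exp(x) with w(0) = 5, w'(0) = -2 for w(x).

w = exp(x)/2 - 8*exp(5*x) + 25*exp(3*x)/2

Characteristic equation r² - 8r + 15 = 0 factors as (r - 3)(r - 5) = 0, so r = 3, 5.
Hence w_h = C1*exp(3*x) + C2*exp(5*x).
Try w_p = A*exp(x). Substituting into the equation and dividing by exp(x) gives A = 1/2, so w_p = exp(x)/2.
General solution: w = exp(x)/2 + C1*exp(3*x) + C2*exp(5*x).
Apply the initial conditions: w(0) = 1/2 + C1 + C2 = 5 and w'(0) = 1/2 + 3*C1 + 5*C2 = -2. Solving gives C1 = 25/2, C2 = -8.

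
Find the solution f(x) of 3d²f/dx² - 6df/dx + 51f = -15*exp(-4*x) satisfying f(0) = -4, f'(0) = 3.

f = -5*exp(-4*x)/41 - 159*cos(4*x)*exp(x)/41 + 131*exp(x)*sin(4*x)/82

Divide through by 3: f'' - 2f' + 17f = -5*exp(-4*x).
Characteristic equation r² - 2r + 17 = 0 has discriminant (-2)² - 4·(17) = -64 < 0, so r = 1 ± 4i.
Hence f_h = C1*cos(4*x)*exp(x) + C2*exp(x)*sin(4*x).
Try f_p = A*exp(-4*x). Substituting into the equation and dividing by exp(-4*x) gives A = -5/41, so f_p = -5*exp(-4*x)/41.
General solution: f = -5*exp(-4*x)/41 + C1*cos(4*x)*exp(x) + C2*exp(x)*sin(4*x).
Apply the initial conditions: f(0) = -5/41 + C1 = -4 and f'(0) = 20/41 + C1 + 4*C2 = 3. Solving gives C1 = -159/41, C2 = 131/82.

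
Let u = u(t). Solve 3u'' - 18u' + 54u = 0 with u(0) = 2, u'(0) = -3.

u = -3*exp(3*t)*sin(3*t) + 2*cos(3*t)*exp(3*t)

Divide through by 3: u'' - 6u' + 18u = 0.
Characteristic equation r² - 6r + 18 = 0 has discriminant (-6)² - 4·(18) = -36 < 0, so r = 3 ± 3i.
Hence u_h = C1*cos(3*t)*exp(3*t) + C2*exp(3*t)*sin(3*t).
Apply the initial conditions: u(0) = C1 = 2 and u'(0) = 3*C1 + 3*C2 = -3. Solving gives C1 = 2, C2 = -3.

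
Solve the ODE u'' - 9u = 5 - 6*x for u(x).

Characteristic equation r² - 9 = 0 factors as (r + 3)(r - 3) = 0, so r = -3, 3.
Hence u_h = C1*exp(-3*x) + C2*exp(3*x).
For the particular solution try u_p = A0 + A1*x. Substituting and matching coefficients of each power of x gives A0 = -5/9, A1 = 2/3, so u_p = -5/9 + 2*x/3.

u = -5/9 + 2*x/3 + C1*exp(-3*x) + C2*exp(3*x)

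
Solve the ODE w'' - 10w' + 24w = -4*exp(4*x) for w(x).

w = C1*exp(6*x) + C2*exp(4*x) + 2*x*exp(4*x)

Characteristic equation r² - 10r + 24 = 0 factors as (r - 6)(r - 4) = 0, so r = 6, 4.
Hence w_h = C1*exp(6*x) + C2*exp(4*x).
Since exp(4*x) solves the homogeneous equation (r = 4 is a root of multiplicity 1), multiply the trial by x. Try w_p = A*x*exp(4*x). Substituting into the equation and dividing by exp(4*x) gives A = 2, so w_p = 2*x*exp(4*x).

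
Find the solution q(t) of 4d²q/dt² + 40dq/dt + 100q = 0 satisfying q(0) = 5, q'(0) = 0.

Divide through by 4: q'' + 10q' + 25q = 0.
Characteristic equation r² + 10r + 25 = 0 has discriminant (10)² - 4·(25) = 0, so r = -5 is a repeated root.
Hence q_h = (C1 + C2*t)*exp(-5*t).
Apply the initial conditions: q(0) = C1 = 5 and q'(0) = C2 - 5*C1 = 0. Solving gives C1 = 5, C2 = 25.

q = 5*exp(-5*t) + 25*t*exp(-5*t)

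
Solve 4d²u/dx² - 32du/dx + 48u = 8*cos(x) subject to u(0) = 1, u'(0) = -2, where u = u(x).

Divide through by 4: u'' - 8u' + 12u = 2*cos(x).
Characteristic equation r² - 8r + 12 = 0 factors as (r - 2)(r - 6) = 0, so r = 2, 6.
Hence u_h = C1*exp(2*x) + C2*exp(6*x).
Try u_p = A*cos(x) + B*sin(x). Substituting and equating the coefficients of cos(x) and sin(x) gives A = 22/185, B = -16/185, so u_p = -16*sin(x)/185 + 22*cos(x)/185.
General solution: u = -16*sin(x)/185 + 22*cos(x)/185 + C1*exp(2*x) + C2*exp(6*x).
Apply the initial conditions: u(0) = 22/185 + C1 + C2 = 1 and u'(0) = -16/185 + 2*C1 + 6*C2 = -2. Solving gives C1 = 9/5, C2 = -34/37.

u = -34*exp(6*x)/37 - 16*sin(x)/185 + 9*exp(2*x)/5 + 22*cos(x)/185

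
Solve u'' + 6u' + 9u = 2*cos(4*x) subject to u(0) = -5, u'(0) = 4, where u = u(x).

Characteristic equation r² + 6r + 9 = 0 has discriminant (6)² - 4·(9) = 0, so r = -3 is a repeated root.
Hence u_h = (C1 + C2*x)*exp(-3*x).
Try u_p = A*cos(4*x) + B*sin(4*x). Substituting and equating the coefficients of cos(4x) and sin(4x) gives A = -14/625, B = 48/625, so u_p = -14*cos(4*x)/625 + 48*sin(4*x)/625.
General solution: u = -14*cos(4*x)/625 + 48*sin(4*x)/625 + C1*exp(-3*x) + C2*x*exp(-3*x).
Apply the initial conditions: u(0) = -14/625 + C1 = -5 and u'(0) = 192/625 + C2 - 3*C1 = 4. Solving gives C1 = -3111/625, C2 = -281/25.

u = -3111*exp(-3*x)/625 - 14*cos(4*x)/625 + 48*sin(4*x)/625 - 281*x*exp(-3*x)/25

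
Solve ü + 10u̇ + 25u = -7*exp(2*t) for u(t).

Characteristic equation r² + 10r + 25 = 0 has discriminant (10)² - 4·(25) = 0, so r = -5 is a repeated root.
Hence u_h = (C1 + C2*t)*exp(-5*t).
Try u_p = A*exp(2*t). Substituting into the equation and dividing by exp(2*t) gives A = -1/7, so u_p = -exp(2*t)/7.

u = -exp(2*t)/7 + C1*exp(-5*t) + C2*t*exp(-5*t)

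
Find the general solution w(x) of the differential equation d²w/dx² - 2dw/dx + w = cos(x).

w = -sin(x)/2 + C1*exp(x) + C2*x*exp(x)

Characteristic equation r² - 2r + 1 = 0 has discriminant (-2)² - 4·(1) = 0, so r = 1 is a repeated root.
Hence w_h = (C1 + C2*x)*exp(x).
Try w_p = A*cos(x) + B*sin(x). Substituting and equating the coefficients of cos(x) and sin(x) gives A = 0, B = -1/2, so w_p = -sin(x)/2.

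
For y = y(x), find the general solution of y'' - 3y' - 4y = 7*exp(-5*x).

Characteristic equation r² - 3r - 4 = 0 factors as (r + 1)(r - 4) = 0, so r = -1, 4.
Hence y_h = C1*exp(-x) + C2*exp(4*x).
Try y_p = A*exp(-5*x). Substituting into the equation and dividing by exp(-5*x) gives A = 7/36, so y_p = 7*exp(-5*x)/36.

y = 7*exp(-5*x)/36 + C1*exp(-x) + C2*exp(4*x)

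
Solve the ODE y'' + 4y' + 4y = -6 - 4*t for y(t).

y = -1/2 - t + C1*exp(-2*t) + C2*t*exp(-2*t)

Characteristic equation r² + 4r + 4 = 0 has discriminant (4)² - 4·(4) = 0, so r = -2 is a repeated root.
Hence y_h = (C1 + C2*t)*exp(-2*t).
For the particular solution try y_p = A0 + A1*t. Substituting and matching coefficients of each power of t gives A0 = -1/2, A1 = -1, so y_p = -1/2 - t.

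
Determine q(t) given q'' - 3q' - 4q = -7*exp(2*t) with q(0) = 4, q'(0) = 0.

q = exp(4*t)/10 + 7*exp(2*t)/6 + 41*exp(-t)/15

Characteristic equation r² - 3r - 4 = 0 factors as (r + 1)(r - 4) = 0, so r = -1, 4.
Hence q_h = C1*exp(-t) + C2*exp(4*t).
Try q_p = A*exp(2*t). Substituting into the equation and dividing by exp(2*t) gives A = 7/6, so q_p = 7*exp(2*t)/6.
General solution: q = 7*exp(2*t)/6 + C1*exp(-t) + C2*exp(4*t).
Apply the initial conditions: q(0) = 7/6 + C1 + C2 = 4 and q'(0) = 7/3 - C1 + 4*C2 = 0. Solving gives C1 = 41/15, C2 = 1/10.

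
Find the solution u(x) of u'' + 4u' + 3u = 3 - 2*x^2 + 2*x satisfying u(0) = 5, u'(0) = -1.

Characteristic equation r² + 4r + 3 = 0 factors as (r + 3)(r + 1) = 0, so r = -3, -1.
Hence u_h = C1*exp(-3*x) + C2*exp(-x).
For the particular solution try u_p = A0 + A1*x + A2*x^2. Substituting and matching coefficients of each power of x gives A0 = -49/27, A1 = 22/9, A2 = -2/3, so u_p = -49/27 - 2*x^2/3 + 22*x/9.
General solution: u = -49/27 - 2*x^2/3 + 22*x/9 + C1*exp(-3*x) + C2*exp(-x).
Apply the initial conditions: u(0) = -49/27 + C1 + C2 = 5 and u'(0) = 22/9 - C2 - 3*C1 = -1. Solving gives C1 = -91/54, C2 = 17/2.

u = -49/27 - 91*exp(-3*x)/54 - 2*x**2/3 + 17*exp(-x)/2 + 22*x/9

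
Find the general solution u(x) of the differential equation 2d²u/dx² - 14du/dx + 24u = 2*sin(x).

u = 7*cos(x)/170 + 11*sin(x)/170 + C1*exp(4*x) + C2*exp(3*x)

Divide through by 2: u'' - 7u' + 12u = sin(x).
Characteristic equation r² - 7r + 12 = 0 factors as (r - 4)(r - 3) = 0, so r = 4, 3.
Hence u_h = C1*exp(4*x) + C2*exp(3*x).
Try u_p = A*cos(x) + B*sin(x). Substituting and equating the coefficients of cos(x) and sin(x) gives A = 7/170, B = 11/170, so u_p = 7*cos(x)/170 + 11*sin(x)/170.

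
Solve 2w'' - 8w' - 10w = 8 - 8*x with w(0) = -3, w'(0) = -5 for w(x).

Divide through by 2: w'' - 4w' - 5w = 4 - 4*x.
Characteristic equation r² - 4r - 5 = 0 factors as (r + 1)(r - 5) = 0, so r = -1, 5.
Hence w_h = C1*exp(-x) + C2*exp(5*x).
For the particular solution try w_p = A0 + A1*x. Substituting and matching coefficients of each power of x gives A0 = -36/25, A1 = 4/5, so w_p = -36/25 + 4*x/5.
General solution: w = -36/25 + 4*x/5 + C1*exp(-x) + C2*exp(5*x).
Apply the initial conditions: w(0) = -36/25 + C1 + C2 = -3 and w'(0) = 4/5 - C1 + 5*C2 = -5. Solving gives C1 = -1/3, C2 = -92/75.

w = -36/25 - 92*exp(5*x)/75 - exp(-x)/3 + 4*x/5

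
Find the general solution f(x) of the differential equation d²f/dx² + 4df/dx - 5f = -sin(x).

f = cos(x)/13 + 3*sin(x)/26 + C1*exp(-5*x) + C2*exp(x)

Characteristic equation r² + 4r - 5 = 0 factors as (r + 5)(r - 1) = 0, so r = -5, 1.
Hence f_h = C1*exp(-5*x) + C2*exp(x).
Try f_p = A*cos(x) + B*sin(x). Substituting and equating the coefficients of cos(x) and sin(x) gives A = 1/13, B = 3/26, so f_p = cos(x)/13 + 3*sin(x)/26.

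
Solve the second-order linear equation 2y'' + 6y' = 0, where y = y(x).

y = C2 + C1*exp(-3*x)

Divide through by 2: y'' + 3y' = 0.
Characteristic equation r² + 3r = 0 factors as (r + 3)r = 0, so r = -3, 0.
Hence y_h = C1*exp(-3*x) + C2.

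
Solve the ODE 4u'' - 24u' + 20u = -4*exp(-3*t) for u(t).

u = -exp(-3*t)/32 + C1*exp(5*t) + C2*exp(t)

Divide through by 4: u'' - 6u' + 5u = -exp(-3*t).
Characteristic equation r² - 6r + 5 = 0 factors as (r - 5)(r - 1) = 0, so r = 5, 1.
Hence u_h = C1*exp(5*t) + C2*exp(t).
Try u_p = A*exp(-3*t). Substituting into the equation and dividing by exp(-3*t) gives A = -1/32, so u_p = -exp(-3*t)/32.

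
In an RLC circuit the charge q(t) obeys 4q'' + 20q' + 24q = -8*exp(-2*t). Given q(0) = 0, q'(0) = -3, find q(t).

Divide through by 4: q'' + 5q' + 6q = -2*exp(-2*t).
Characteristic equation r² + 5r + 6 = 0 factors as (r + 3)(r + 2) = 0, so r = -3, -2.
Hence q_h = C1*exp(-3*t) + C2*exp(-2*t).
Since exp(-2*t) solves the homogeneous equation (r = -2 is a root of multiplicity 1), multiply the trial by t. Try q_p = A*t*exp(-2*t). Substituting into the equation and dividing by exp(-2*t) gives A = -2, so q_p = -2*t*exp(-2*t).
General solution: q = C1*exp(-3*t) + C2*exp(-2*t) - 2*t*exp(-2*t).
Apply the initial conditions: q(0) = C1 + C2 = 0 and q'(0) = -2 - 3*C1 - 2*C2 = -3. Solving gives C1 = 1, C2 = -1.

q = -exp(-2*t) - 2*t*exp(-2*t) + exp(-3*t)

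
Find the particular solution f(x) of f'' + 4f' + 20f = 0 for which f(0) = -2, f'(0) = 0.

f = -exp(-2*x)*sin(4*x) - 2*cos(4*x)*exp(-2*x)

Characteristic equation r² + 4r + 20 = 0 has discriminant (4)² - 4·(20) = -64 < 0, so r = -2 ± 4i.
Hence f_h = C1*cos(4*x)*exp(-2*x) + C2*exp(-2*x)*sin(4*x).
Apply the initial conditions: f(0) = C1 = -2 and f'(0) = -2*C1 + 4*C2 = 0. Solving gives C1 = -2, C2 = -1.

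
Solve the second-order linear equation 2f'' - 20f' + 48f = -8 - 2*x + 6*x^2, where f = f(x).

f = -29/192 + x**2/8 + x/16 + C1*exp(4*x) + C2*exp(6*x)

Divide through by 2: f'' - 10f' + 24f = -4 - x + 3*x^2.
Characteristic equation r² - 10r + 24 = 0 factors as (r - 4)(r - 6) = 0, so r = 4, 6.
Hence f_h = C1*exp(4*x) + C2*exp(6*x).
For the particular solution try f_p = A0 + A1*x + A2*x^2. Substituting and matching coefficients of each power of x gives A0 = -29/192, A1 = 1/16, A2 = 1/8, so f_p = -29/192 + x^2/8 + x/16.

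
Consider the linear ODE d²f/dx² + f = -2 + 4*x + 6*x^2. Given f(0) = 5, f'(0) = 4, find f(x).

f = -14 + 4*x + 6*x**2 + 19*cos(x)

Characteristic equation r² + 1 = 0 has discriminant (0)² - 4·(1) = -4 < 0, so r = ± i.
Hence f_h = C1*cos(x) + C2*sin(x).
For the particular solution try f_p = A0 + A1*x + A2*x^2. Substituting and matching coefficients of each power of x gives A0 = -14, A1 = 4, A2 = 6, so f_p = -14 + 4*x + 6*x^2.
General solution: f = -14 + 4*x + 6*x^2 + C1*cos(x) + C2*sin(x).
Apply the initial conditions: f(0) = -14 + C1 = 5 and f'(0) = 4 + C2 = 4. Solving gives C1 = 19, C2 = 0.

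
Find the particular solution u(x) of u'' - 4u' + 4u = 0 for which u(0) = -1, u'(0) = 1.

Characteristic equation r² - 4r + 4 = 0 has discriminant (-4)² - 4·(4) = 0, so r = 2 is a repeated root.
Hence u_h = (C1 + C2*x)*exp(2*x).
Apply the initial conditions: u(0) = C1 = -1 and u'(0) = C2 + 2*C1 = 1. Solving gives C1 = -1, C2 = 3.

u = -exp(2*x) + 3*x*exp(2*x)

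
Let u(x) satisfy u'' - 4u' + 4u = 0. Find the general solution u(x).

u = C1*exp(2*x) + C2*x*exp(2*x)

Characteristic equation r² - 4r + 4 = 0 has discriminant (-4)² - 4·(4) = 0, so r = 2 is a repeated root.
Hence u_h = (C1 + C2*x)*exp(2*x).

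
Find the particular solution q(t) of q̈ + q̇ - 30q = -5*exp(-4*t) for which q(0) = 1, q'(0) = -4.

Characteristic equation r² + r - 30 = 0 factors as (r + 6)(r - 5) = 0, so r = -6, 5.
Hence q_h = C1*exp(-6*t) + C2*exp(5*t).
Try q_p = A*exp(-4*t). Substituting into the equation and dividing by exp(-4*t) gives A = 5/18, so q_p = 5*exp(-4*t)/18.
General solution: q = 5*exp(-4*t)/18 + C1*exp(-6*t) + C2*exp(5*t).
Apply the initial conditions: q(0) = 5/18 + C1 + C2 = 1 and q'(0) = -10/9 - 6*C1 + 5*C2 = -4. Solving gives C1 = 13/22, C2 = 13/99.

q = 5*exp(-4*t)/18 + 13*exp(-6*t)/22 + 13*exp(5*t)/99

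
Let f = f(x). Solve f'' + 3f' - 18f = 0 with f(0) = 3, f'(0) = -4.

f = 13*exp(-6*x)/9 + 14*exp(3*x)/9

Characteristic equation r² + 3r - 18 = 0 factors as (r + 6)(r - 3) = 0, so r = -6, 3.
Hence f_h = C1*exp(-6*x) + C2*exp(3*x).
Apply the initial conditions: f(0) = C1 + C2 = 3 and f'(0) = -6*C1 + 3*C2 = -4. Solving gives C1 = 13/9, C2 = 14/9.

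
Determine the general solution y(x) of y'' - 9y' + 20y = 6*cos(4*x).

y = -27*sin(4*x)/164 + 3*cos(4*x)/164 + C1*exp(5*x) + C2*exp(4*x)

Characteristic equation r² - 9r + 20 = 0 factors as (r - 5)(r - 4) = 0, so r = 5, 4.
Hence y_h = C1*exp(5*x) + C2*exp(4*x).
Try y_p = A*cos(4*x) + B*sin(4*x). Substituting and equating the coefficients of cos(4x) and sin(4x) gives A = 3/164, B = -27/164, so y_p = -27*sin(4*x)/164 + 3*cos(4*x)/164.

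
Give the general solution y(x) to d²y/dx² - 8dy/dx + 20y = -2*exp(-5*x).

y = -2*exp(-5*x)/85 + C1*cos(2*x)*exp(4*x) + C2*exp(4*x)*sin(2*x)

Characteristic equation r² - 8r + 20 = 0 has discriminant (-8)² - 4·(20) = -16 < 0, so r = 4 ± 2i.
Hence y_h = C1*cos(2*x)*exp(4*x) + C2*exp(4*x)*sin(2*x).
Try y_p = A*exp(-5*x). Substituting into the equation and dividing by exp(-5*x) gives A = -2/85, so y_p = -2*exp(-5*x)/85.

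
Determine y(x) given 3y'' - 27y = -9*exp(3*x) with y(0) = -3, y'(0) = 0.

Divide through by 3: y'' - 9y = -3*exp(3*x).
Characteristic equation r² - 9 = 0 factors as (r + 3)(r - 3) = 0, so r = -3, 3.
Hence y_h = C1*exp(-3*x) + C2*exp(3*x).
Since exp(3*x) solves the homogeneous equation (r = 3 is a root of multiplicity 1), multiply the trial by x. Try y_p = A*x*exp(3*x). Substituting into the equation and dividing by exp(3*x) gives A = -1/2, so y_p = -x*exp(3*x)/2.
General solution: y = C1*exp(-3*x) + C2*exp(3*x) - x*exp(3*x)/2.
Apply the initial conditions: y(0) = C1 + C2 = -3 and y'(0) = -1/2 - 3*C1 + 3*C2 = 0. Solving gives C1 = -19/12, C2 = -17/12.

y = -19*exp(-3*x)/12 - 17*exp(3*x)/12 - x*exp(3*x)/2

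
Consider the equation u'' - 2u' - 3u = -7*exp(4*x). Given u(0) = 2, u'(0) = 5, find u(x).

u = -7*exp(4*x)/5 - exp(-x)/10 + 7*exp(3*x)/2

Characteristic equation r² - 2r - 3 = 0 factors as (r + 1)(r - 3) = 0, so r = -1, 3.
Hence u_h = C1*exp(-x) + C2*exp(3*x).
Try u_p = A*exp(4*x). Substituting into the equation and dividing by exp(4*x) gives A = -7/5, so u_p = -7*exp(4*x)/5.
General solution: u = -7*exp(4*x)/5 + C1*exp(-x) + C2*exp(3*x).
Apply the initial conditions: u(0) = -7/5 + C1 + C2 = 2 and u'(0) = -28/5 - C1 + 3*C2 = 5. Solving gives C1 = -1/10, C2 = 7/2.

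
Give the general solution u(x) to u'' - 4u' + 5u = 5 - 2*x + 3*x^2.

Characteristic equation r² - 4r + 5 = 0 has discriminant (-4)² - 4·(5) = -4 < 0, so r = 2 ± i.
Hence u_h = C1*cos(x)*exp(2*x) + C2*exp(2*x)*sin(x).
For the particular solution try u_p = A0 + A1*x + A2*x^2. Substituting and matching coefficients of each power of x gives A0 = 151/125, A1 = 14/25, A2 = 3/5, so u_p = 151/125 + 3*x^2/5 + 14*x/25.

u = 151/125 + 3*x**2/5 + 14*x/25 + C1*cos(x)*exp(2*x) + C2*exp(2*x)*sin(x)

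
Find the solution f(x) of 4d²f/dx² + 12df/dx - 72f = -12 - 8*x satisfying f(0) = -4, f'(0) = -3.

f = 5/27 - 254*exp(3*x)/81 - 85*exp(-6*x)/81 + x/9

Divide through by 4: f'' + 3f' - 18f = -3 - 2*x.
Characteristic equation r² + 3r - 18 = 0 factors as (r - 3)(r + 6) = 0, so r = 3, -6.
Hence f_h = C1*exp(3*x) + C2*exp(-6*x).
For the particular solution try f_p = A0 + A1*x. Substituting and matching coefficients of each power of x gives A0 = 5/27, A1 = 1/9, so f_p = 5/27 + x/9.
General solution: f = 5/27 + x/9 + C1*exp(3*x) + C2*exp(-6*x).
Apply the initial conditions: f(0) = 5/27 + C1 + C2 = -4 and f'(0) = 1/9 - 6*C2 + 3*C1 = -3. Solving gives C1 = -254/81, C2 = -85/81.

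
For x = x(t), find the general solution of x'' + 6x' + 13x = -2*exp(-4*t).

x = -2*exp(-4*t)/5 + C1*cos(2*t)*exp(-3*t) + C2*exp(-3*t)*sin(2*t)

Characteristic equation r² + 6r + 13 = 0 has discriminant (6)² - 4·(13) = -16 < 0, so r = -3 ± 2i.
Hence x_h = C1*cos(2*t)*exp(-3*t) + C2*exp(-3*t)*sin(2*t).
Try x_p = A*exp(-4*t). Substituting into the equation and dividing by exp(-4*t) gives A = -2/5, so x_p = -2*exp(-4*t)/5.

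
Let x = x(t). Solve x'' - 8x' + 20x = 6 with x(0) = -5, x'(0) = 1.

Characteristic equation r² - 8r + 20 = 0 has discriminant (-8)² - 4·(20) = -16 < 0, so r = 4 ± 2i.
Hence x_h = C1*cos(2*t)*exp(4*t) + C2*exp(4*t)*sin(2*t).
For the particular solution try x_p = A0. Substituting and matching coefficients of each power of t gives A0 = 3/10, so x_p = 3/10.
General solution: x = 3/10 + C1*cos(2*t)*exp(4*t) + C2*exp(4*t)*sin(2*t).
Apply the initial conditions: x(0) = 3/10 + C1 = -5 and x'(0) = 2*C2 + 4*C1 = 1. Solving gives C1 = -53/10, C2 = 111/10.

x = 3/10 - 53*cos(2*t)*exp(4*t)/10 + 111*exp(4*t)*sin(2*t)/10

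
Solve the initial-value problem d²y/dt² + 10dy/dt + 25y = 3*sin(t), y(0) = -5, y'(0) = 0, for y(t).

y = -1675*exp(-5*t)/338 - 15*cos(t)/338 + 18*sin(t)/169 - 647*t*exp(-5*t)/26

Characteristic equation r² + 10r + 25 = 0 has discriminant (10)² - 4·(25) = 0, so r = -5 is a repeated root.
Hence y_h = (C1 + C2*t)*exp(-5*t).
Try y_p = A*cos(t) + B*sin(t). Substituting and equating the coefficients of cos(t) and sin(t) gives A = -15/338, B = 18/169, so y_p = -15*cos(t)/338 + 18*sin(t)/169.
General solution: y = -15*cos(t)/338 + 18*sin(t)/169 + C1*exp(-5*t) + C2*t*exp(-5*t).
Apply the initial conditions: y(0) = -15/338 + C1 = -5 and y'(0) = 18/169 + C2 - 5*C1 = 0. Solving gives C1 = -1675/338, C2 = -647/26.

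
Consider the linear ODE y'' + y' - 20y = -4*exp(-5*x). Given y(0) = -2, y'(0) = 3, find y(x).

y = -95*exp(-5*x)/81 - 67*exp(4*x)/81 + 4*x*exp(-5*x)/9

Characteristic equation r² + r - 20 = 0 factors as (r + 5)(r - 4) = 0, so r = -5, 4.
Hence y_h = C1*exp(-5*x) + C2*exp(4*x).
Since exp(-5*x) solves the homogeneous equation (r = -5 is a root of multiplicity 1), multiply the trial by x. Try y_p = A*x*exp(-5*x). Substituting into the equation and dividing by exp(-5*x) gives A = 4/9, so y_p = 4*x*exp(-5*x)/9.
General solution: y = C1*exp(-5*x) + C2*exp(4*x) + 4*x*exp(-5*x)/9.
Apply the initial conditions: y(0) = C1 + C2 = -2 and y'(0) = 4/9 - 5*C1 + 4*C2 = 3. Solving gives C1 = -95/81, C2 = -67/81.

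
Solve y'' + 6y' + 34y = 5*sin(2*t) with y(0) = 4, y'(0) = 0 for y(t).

Characteristic equation r² + 6r + 34 = 0 has discriminant (6)² - 4·(34) = -100 < 0, so r = -3 ± 5i.
Hence y_h = C1*cos(5*t)*exp(-3*t) + C2*exp(-3*t)*sin(5*t).
Try y_p = A*cos(2*t) + B*sin(2*t). Substituting and equating the coefficients of cos(2t) and sin(2t) gives A = -5/87, B = 25/174, so y_p = -5*cos(2*t)/87 + 25*sin(2*t)/174.
General solution: y = -5*cos(2*t)/87 + 25*sin(2*t)/174 + C1*cos(5*t)*exp(-3*t) + C2*exp(-3*t)*sin(5*t).
Apply the initial conditions: y(0) = -5/87 + C1 = 4 and y'(0) = 25/87 - 3*C1 + 5*C2 = 0. Solving gives C1 = 353/87, C2 = 1034/435.

y = -5*cos(2*t)/87 + 25*sin(2*t)/174 + 353*cos(5*t)*exp(-3*t)/87 + 1034*exp(-3*t)*sin(5*t)/435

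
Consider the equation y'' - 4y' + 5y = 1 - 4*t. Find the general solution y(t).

Characteristic equation r² - 4r + 5 = 0 has discriminant (-4)² - 4·(5) = -4 < 0, so r = 2 ± i.
Hence y_h = C1*cos(t)*exp(2*t) + C2*exp(2*t)*sin(t).
For the particular solution try y_p = A0 + A1*t. Substituting and matching coefficients of each power of t gives A0 = -11/25, A1 = -4/5, so y_p = -11/25 - 4*t/5.

y = -11/25 - 4*t/5 + C1*cos(t)*exp(2*t) + C2*exp(2*t)*sin(t)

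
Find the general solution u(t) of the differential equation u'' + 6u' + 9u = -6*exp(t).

Characteristic equation r² + 6r + 9 = 0 has discriminant (6)² - 4·(9) = 0, so r = -3 is a repeated root.
Hence u_h = (C1 + C2*t)*exp(-3*t).
Try u_p = A*exp(t). Substituting into the equation and dividing by exp(t) gives A = -3/8, so u_p = -3*exp(t)/8.

u = -3*exp(t)/8 + C1*exp(-3*t) + C2*t*exp(-3*t)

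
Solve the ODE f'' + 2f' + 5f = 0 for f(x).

Characteristic equation r² + 2r + 5 = 0 has discriminant (2)² - 4·(5) = -16 < 0, so r = -1 ± 2i.
Hence f_h = C1*cos(2*x)*exp(-x) + C2*exp(-x)*sin(2*x).

f = C1*cos(2*x)*exp(-x) + C2*exp(-x)*sin(2*x)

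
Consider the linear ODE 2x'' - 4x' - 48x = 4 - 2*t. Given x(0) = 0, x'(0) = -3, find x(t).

Divide through by 2: x'' - 2x' - 24x = 2 - t.
Characteristic equation r² - 2r - 24 = 0 factors as (r + 4)(r - 6) = 0, so r = -4, 6.
Hence x_h = C1*exp(-4*t) + C2*exp(6*t).
For the particular solution try x_p = A0 + A1*t. Substituting and matching coefficients of each power of t gives A0 = -25/288, A1 = 1/24, so x_p = -25/288 + t/24.
General solution: x = -25/288 + t/24 + C1*exp(-4*t) + C2*exp(6*t).
Apply the initial conditions: x(0) = -25/288 + C1 + C2 = 0 and x'(0) = 1/24 - 4*C1 + 6*C2 = -3. Solving gives C1 = 57/160, C2 = -97/360.

x = -25/288 - 97*exp(6*t)/360 + t/24 + 57*exp(-4*t)/160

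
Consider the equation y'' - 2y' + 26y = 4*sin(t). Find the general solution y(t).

Characteristic equation r² - 2r + 26 = 0 has discriminant (-2)² - 4·(26) = -100 < 0, so r = 1 ± 5i.
Hence y_h = C1*cos(5*t)*exp(t) + C2*exp(t)*sin(5*t).
Try y_p = A*cos(t) + B*sin(t). Substituting and equating the coefficients of cos(t) and sin(t) gives A = 8/629, B = 100/629, so y_p = 8*cos(t)/629 + 100*sin(t)/629.

y = 8*cos(t)/629 + 100*sin(t)/629 + C1*cos(5*t)*exp(t) + C2*exp(t)*sin(5*t)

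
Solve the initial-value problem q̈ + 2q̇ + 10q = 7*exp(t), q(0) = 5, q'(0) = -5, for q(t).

q = 7*exp(t)/13 - 14*exp(-t)*sin(3*t)/39 + 58*cos(3*t)*exp(-t)/13

Characteristic equation r² + 2r + 10 = 0 has discriminant (2)² - 4·(10) = -36 < 0, so r = -1 ± 3i.
Hence q_h = C1*cos(3*t)*exp(-t) + C2*exp(-t)*sin(3*t).
Try q_p = A*exp(t). Substituting into the equation and dividing by exp(t) gives A = 7/13, so q_p = 7*exp(t)/13.
General solution: q = 7*exp(t)/13 + C1*cos(3*t)*exp(-t) + C2*exp(-t)*sin(3*t).
Apply the initial conditions: q(0) = 7/13 + C1 = 5 and q'(0) = 7/13 - C1 + 3*C2 = -5. Solving gives C1 = 58/13, C2 = -14/39.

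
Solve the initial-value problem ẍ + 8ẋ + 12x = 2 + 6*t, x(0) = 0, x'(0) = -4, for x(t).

x = -1/6 + t/2 - 7*exp(-2*t)/8 + 25*exp(-6*t)/24

Characteristic equation r² + 8r + 12 = 0 factors as (r + 6)(r + 2) = 0, so r = -6, -2.
Hence x_h = C1*exp(-6*t) + C2*exp(-2*t).
For the particular solution try x_p = A0 + A1*t. Substituting and matching coefficients of each power of t gives A0 = -1/6, A1 = 1/2, so x_p = -1/6 + t/2.
General solution: x = -1/6 + t/2 + C1*exp(-6*t) + C2*exp(-2*t).
Apply the initial conditions: x(0) = -1/6 + C1 + C2 = 0 and x'(0) = 1/2 - 6*C1 - 2*C2 = -4. Solving gives C1 = 25/24, C2 = -7/8.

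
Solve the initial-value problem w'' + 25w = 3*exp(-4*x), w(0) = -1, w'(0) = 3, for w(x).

w = -44*cos(5*x)/41 + 3*exp(-4*x)/41 + 27*sin(5*x)/41

Characteristic equation r² + 25 = 0 has discriminant (0)² - 4·(25) = -100 < 0, so r = ± 5i.
Hence w_h = C1*cos(5*x) + C2*sin(5*x).
Try w_p = A*exp(-4*x). Substituting into the equation and dividing by exp(-4*x) gives A = 3/41, so w_p = 3*exp(-4*x)/41.
General solution: w = 3*exp(-4*x)/41 + C1*cos(5*x) + C2*sin(5*x).
Apply the initial conditions: w(0) = 3/41 + C1 = -1 and w'(0) = -12/41 + 5*C2 = 3. Solving gives C1 = -44/41, C2 = 27/41.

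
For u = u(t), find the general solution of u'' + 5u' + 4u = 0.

Characteristic equation r² + 5r + 4 = 0 factors as (r + 4)(r + 1) = 0, so r = -4, -1.
Hence u_h = C1*exp(-4*t) + C2*exp(-t).

u = C1*exp(-4*t) + C2*exp(-t)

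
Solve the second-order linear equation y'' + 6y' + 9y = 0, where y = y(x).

Characteristic equation r² + 6r + 9 = 0 has discriminant (6)² - 4·(9) = 0, so r = -3 is a repeated root.
Hence y_h = (C1 + C2*x)*exp(-3*x).

y = C1*exp(-3*x) + C2*x*exp(-3*x)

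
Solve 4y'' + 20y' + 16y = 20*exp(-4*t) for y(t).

y = C1*exp(-t) + C2*exp(-4*t) - 5*t*exp(-4*t)/3

Divide through by 4: y'' + 5y' + 4y = 5*exp(-4*t).
Characteristic equation r² + 5r + 4 = 0 factors as (r + 1)(r + 4) = 0, so r = -1, -4.
Hence y_h = C1*exp(-t) + C2*exp(-4*t).
Since exp(-4*t) solves the homogeneous equation (r = -4 is a root of multiplicity 1), multiply the trial by t. Try y_p = A*t*exp(-4*t). Substituting into the equation and dividing by exp(-4*t) gives A = -5/3, so y_p = -5*t*exp(-4*t)/3.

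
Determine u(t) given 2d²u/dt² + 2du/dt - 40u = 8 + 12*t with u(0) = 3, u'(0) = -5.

Divide through by 2: u'' + u' - 20u = 4 + 6*t.
Characteristic equation r² + r - 20 = 0 factors as (r + 5)(r - 4) = 0, so r = -5, 4.
Hence u_h = C1*exp(-5*t) + C2*exp(4*t).
For the particular solution try u_p = A0 + A1*t. Substituting and matching coefficients of each power of t gives A0 = -43/200, A1 = -3/10, so u_p = -43/200 - 3*t/10.
General solution: u = -43/200 - 3*t/10 + C1*exp(-5*t) + C2*exp(4*t).
Apply the initial conditions: u(0) = -43/200 + C1 + C2 = 3 and u'(0) = -3/10 - 5*C1 + 4*C2 = -5. Solving gives C1 = 439/225, C2 = 91/72.

u = -43/200 - 3*t/10 + 91*exp(4*t)/72 + 439*exp(-5*t)/225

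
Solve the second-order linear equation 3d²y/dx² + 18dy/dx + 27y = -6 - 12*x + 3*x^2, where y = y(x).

y = 4/27 - 16*x/27 + x**2/9 + C1*exp(-3*x) + C2*x*exp(-3*x)

Divide through by 3: y'' + 6y' + 9y = -2 + x^2 - 4*x.
Characteristic equation r² + 6r + 9 = 0 has discriminant (6)² - 4·(9) = 0, so r = -3 is a repeated root.
Hence y_h = (C1 + C2*x)*exp(-3*x).
For the particular solution try y_p = A0 + A1*x + A2*x^2. Substituting and matching coefficients of each power of x gives A0 = 4/27, A1 = -16/27, A2 = 1/9, so y_p = 4/27 - 16*x/27 + x^2/9.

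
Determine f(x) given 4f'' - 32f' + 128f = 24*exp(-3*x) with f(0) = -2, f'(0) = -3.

f = 6*exp(-3*x)/65 - 136*cos(4*x)*exp(4*x)/65 + 367*exp(4*x)*sin(4*x)/260

Divide through by 4: f'' - 8f' + 32f = 6*exp(-3*x).
Characteristic equation r² - 8r + 32 = 0 has discriminant (-8)² - 4·(32) = -64 < 0, so r = 4 ± 4i.
Hence f_h = C1*cos(4*x)*exp(4*x) + C2*exp(4*x)*sin(4*x).
Try f_p = A*exp(-3*x). Substituting into the equation and dividing by exp(-3*x) gives A = 6/65, so f_p = 6*exp(-3*x)/65.
General solution: f = 6*exp(-3*x)/65 + C1*cos(4*x)*exp(4*x) + C2*exp(4*x)*sin(4*x).
Apply the initial conditions: f(0) = 6/65 + C1 = -2 and f'(0) = -18/65 + 4*C1 + 4*C2 = -3. Solving gives C1 = -136/65, C2 = 367/260.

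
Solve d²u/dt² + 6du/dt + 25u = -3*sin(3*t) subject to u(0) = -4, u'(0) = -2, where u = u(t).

Characteristic equation r² + 6r + 25 = 0 has discriminant (6)² - 4·(25) = -64 < 0, so r = -3 ± 4i.
Hence u_h = C1*cos(4*t)*exp(-3*t) + C2*exp(-3*t)*sin(4*t).
Try u_p = A*cos(3*t) + B*sin(3*t). Substituting and equating the coefficients of cos(3t) and sin(3t) gives A = 27/290, B = -12/145, so u_p = -12*sin(3*t)/145 + 27*cos(3*t)/290.
General solution: u = -12*sin(3*t)/145 + 27*cos(3*t)/290 + C1*cos(4*t)*exp(-3*t) + C2*exp(-3*t)*sin(4*t).
Apply the initial conditions: u(0) = 27/290 + C1 = -4 and u'(0) = -36/145 - 3*C1 + 4*C2 = -2. Solving gives C1 = -1187/290, C2 = -4069/1160.

u = -12*sin(3*t)/145 + 27*cos(3*t)/290 - 4069*exp(-3*t)*sin(4*t)/1160 - 1187*cos(4*t)*exp(-3*t)/290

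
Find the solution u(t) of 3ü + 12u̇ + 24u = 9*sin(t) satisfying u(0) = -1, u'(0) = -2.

u = -12*cos(t)/65 + 21*sin(t)/65 - 257*exp(-2*t)*sin(2*t)/130 - 53*cos(2*t)*exp(-2*t)/65

Divide through by 3: u'' + 4u' + 8u = 3*sin(t).
Characteristic equation r² + 4r + 8 = 0 has discriminant (4)² - 4·(8) = -16 < 0, so r = -2 ± 2i.
Hence u_h = C1*cos(2*t)*exp(-2*t) + C2*exp(-2*t)*sin(2*t).
Try u_p = A*cos(t) + B*sin(t). Substituting and equating the coefficients of cos(t) and sin(t) gives A = -12/65, B = 21/65, so u_p = -12*cos(t)/65 + 21*sin(t)/65.
General solution: u = -12*cos(t)/65 + 21*sin(t)/65 + C1*cos(2*t)*exp(-2*t) + C2*exp(-2*t)*sin(2*t).
Apply the initial conditions: u(0) = -12/65 + C1 = -1 and u'(0) = 21/65 - 2*C1 + 2*C2 = -2. Solving gives C1 = -53/65, C2 = -257/130.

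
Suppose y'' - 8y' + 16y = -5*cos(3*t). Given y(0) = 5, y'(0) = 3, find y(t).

Characteristic equation r² - 8r + 16 = 0 has discriminant (-8)² - 4·(16) = 0, so r = 4 is a repeated root.
Hence y_h = (C1 + C2*t)*exp(4*t).
Try y_p = A*cos(3*t) + B*sin(3*t). Substituting and equating the coefficients of cos(3t) and sin(3t) gives A = -7/125, B = 24/125, so y_p = -7*cos(3*t)/125 + 24*sin(3*t)/125.
General solution: y = -7*cos(3*t)/125 + 24*sin(3*t)/125 + C1*exp(4*t) + C2*t*exp(4*t).
Apply the initial conditions: y(0) = -7/125 + C1 = 5 and y'(0) = 72/125 + C2 + 4*C1 = 3. Solving gives C1 = 632/125, C2 = -89/5.

y = -7*cos(3*t)/125 + 24*sin(3*t)/125 + 632*exp(4*t)/125 - 89*t*exp(4*t)/5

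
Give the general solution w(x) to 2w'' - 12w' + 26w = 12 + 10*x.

w = 108/169 + 5*x/13 + C1*cos(2*x)*exp(3*x) + C2*exp(3*x)*sin(2*x)

Divide through by 2: w'' - 6w' + 13w = 6 + 5*x.
Characteristic equation r² - 6r + 13 = 0 has discriminant (-6)² - 4·(13) = -16 < 0, so r = 3 ± 2i.
Hence w_h = C1*cos(2*x)*exp(3*x) + C2*exp(3*x)*sin(2*x).
For the particular solution try w_p = A0 + A1*x. Substituting and matching coefficients of each power of x gives A0 = 108/169, A1 = 5/13, so w_p = 108/169 + 5*x/13.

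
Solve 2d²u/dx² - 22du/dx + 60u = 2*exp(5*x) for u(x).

u = C1*exp(6*x) + C2*exp(5*x) - x*exp(5*x)

Divide through by 2: u'' - 11u' + 30u = exp(5*x).
Characteristic equation r² - 11r + 30 = 0 factors as (r - 6)(r - 5) = 0, so r = 6, 5.
Hence u_h = C1*exp(6*x) + C2*exp(5*x).
Since exp(5*x) solves the homogeneous equation (r = 5 is a root of multiplicity 1), multiply the trial by x. Try u_p = A*x*exp(5*x). Substituting into the equation and dividing by exp(5*x) gives A = -1, so u_p = -x*exp(5*x).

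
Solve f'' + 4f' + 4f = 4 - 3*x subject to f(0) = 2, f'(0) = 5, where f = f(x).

Characteristic equation r² + 4r + 4 = 0 has discriminant (4)² - 4·(4) = 0, so r = -2 is a repeated root.
Hence f_h = (C1 + C2*x)*exp(-2*x).
For the particular solution try f_p = A0 + A1*x. Substituting and matching coefficients of each power of x gives A0 = 7/4, A1 = -3/4, so f_p = 7/4 - 3*x/4.
General solution: f = 7/4 - 3*x/4 + C1*exp(-2*x) + C2*x*exp(-2*x).
Apply the initial conditions: f(0) = 7/4 + C1 = 2 and f'(0) = -3/4 + C2 - 2*C1 = 5. Solving gives C1 = 1/4, C2 = 25/4.

f = 7/4 - 3*x/4 + exp(-2*x)/4 + 25*x*exp(-2*x)/4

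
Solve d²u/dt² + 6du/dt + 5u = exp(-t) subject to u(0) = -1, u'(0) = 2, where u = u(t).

u = -13*exp(-t)/16 - 3*exp(-5*t)/16 + t*exp(-t)/4

Characteristic equation r² + 6r + 5 = 0 factors as (r + 1)(r + 5) = 0, so r = -1, -5.
Hence u_h = C1*exp(-t) + C2*exp(-5*t).
Since exp(-t) solves the homogeneous equation (r = -1 is a root of multiplicity 1), multiply the trial by t. Try u_p = A*t*exp(-t). Substituting into the equation and dividing by exp(-t) gives A = 1/4, so u_p = t*exp(-t)/4.
General solution: u = C1*exp(-t) + C2*exp(-5*t) + t*exp(-t)/4.
Apply the initial conditions: u(0) = C1 + C2 = -1 and u'(0) = 1/4 - C1 - 5*C2 = 2. Solving gives C1 = -13/16, C2 = -3/16.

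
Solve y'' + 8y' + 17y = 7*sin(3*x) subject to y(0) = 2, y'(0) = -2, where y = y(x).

Characteristic equation r² + 8r + 17 = 0 has discriminant (8)² - 4·(17) = -4 < 0, so r = -4 ± i.
Hence y_h = C1*cos(x)*exp(-4*x) + C2*exp(-4*x)*sin(x).
Try y_p = A*cos(3*x) + B*sin(3*x). Substituting and equating the coefficients of cos(3x) and sin(3x) gives A = -21/80, B = 7/80, so y_p = -21*cos(3*x)/80 + 7*sin(3*x)/80.
General solution: y = -21*cos(3*x)/80 + 7*sin(3*x)/80 + C1*cos(x)*exp(-4*x) + C2*exp(-4*x)*sin(x).
Apply the initial conditions: y(0) = -21/80 + C1 = 2 and y'(0) = 21/80 + C2 - 4*C1 = -2. Solving gives C1 = 181/80, C2 = 543/80.

y = -21*cos(3*x)/80 + 7*sin(3*x)/80 + 181*cos(x)*exp(-4*x)/80 + 543*exp(-4*x)*sin(x)/80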